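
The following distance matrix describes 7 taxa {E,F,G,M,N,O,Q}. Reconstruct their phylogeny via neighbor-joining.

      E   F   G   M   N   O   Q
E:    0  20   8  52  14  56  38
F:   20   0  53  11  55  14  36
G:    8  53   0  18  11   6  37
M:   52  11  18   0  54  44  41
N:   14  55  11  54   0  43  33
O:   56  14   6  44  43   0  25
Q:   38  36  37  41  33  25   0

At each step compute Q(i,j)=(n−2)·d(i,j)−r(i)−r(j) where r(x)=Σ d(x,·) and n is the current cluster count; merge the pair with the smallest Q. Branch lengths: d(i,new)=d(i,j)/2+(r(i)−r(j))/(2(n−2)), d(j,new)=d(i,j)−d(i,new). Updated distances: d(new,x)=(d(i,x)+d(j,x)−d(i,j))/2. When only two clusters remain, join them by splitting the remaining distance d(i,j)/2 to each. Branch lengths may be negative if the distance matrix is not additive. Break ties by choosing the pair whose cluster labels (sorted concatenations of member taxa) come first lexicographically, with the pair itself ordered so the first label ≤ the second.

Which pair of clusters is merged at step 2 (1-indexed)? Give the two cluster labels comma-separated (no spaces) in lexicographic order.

step 1: merge (F,M) at d=11, Q=-354; branch lengths F→12/5, M→43/5; new cluster FM
  updated: d(E,FM)=61/2, d(FM,G)=30, d(FM,N)=49, d(FM,O)=47/2, d(FM,Q)=33
step 2: merge (E,N) at d=14, Q=-481/2; branch lengths E→105/16, N→119/16; new cluster EN
  updated: d(EN,FM)=131/4, d(EN,G)=5/2, d(EN,O)=85/2, d(EN,Q)=57/2
step 3: merge (EN,G) at d=5/2, Q=-697/4; branch lengths EN→51/8, G→-31/8; new cluster EGN
  updated: d(EGN,FM)=241/8, d(EGN,O)=23, d(EGN,Q)=63/2
step 4: merge (EGN,Q) at d=63/2, Q=-889/8; branch lengths EGN→465/32, Q→543/32; new cluster EGNQ
  updated: d(EGNQ,FM)=253/16, d(EGNQ,O)=33/4
step 5: merge (EGNQ,FM) at d=253/16, Q=-761/16; branch lengths EGNQ→9/32, FM→497/32; new cluster EFGMNQ
  updated: d(EFGMNQ,O)=255/32
step 6: merge (EFGMNQ,O) at d=255/32; branch lengths EFGMNQ→255/64, O→255/64; new cluster EFGMNOQ
final tree: (((((E:105/16,N:119/16):51/8,G:-31/8):465/32,Q:543/32):9/32,(F:12/5,M:43/5):497/32):255/64,O:255/64)
total length: 2649/32

E,N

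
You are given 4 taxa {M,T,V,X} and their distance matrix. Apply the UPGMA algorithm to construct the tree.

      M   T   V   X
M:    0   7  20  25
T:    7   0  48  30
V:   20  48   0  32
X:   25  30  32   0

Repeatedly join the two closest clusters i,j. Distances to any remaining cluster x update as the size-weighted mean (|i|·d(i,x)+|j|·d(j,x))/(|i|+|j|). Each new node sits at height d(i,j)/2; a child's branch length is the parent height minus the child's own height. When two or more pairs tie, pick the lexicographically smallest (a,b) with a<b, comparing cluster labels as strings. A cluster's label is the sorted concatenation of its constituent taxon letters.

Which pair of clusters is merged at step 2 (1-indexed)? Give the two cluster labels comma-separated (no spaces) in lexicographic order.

iteration 1: select M,T (d=7); attach at lengths (7/2, 7/2); label the merged cluster MT
  updated: d(MT,V)=34, d(MT,X)=55/2
iteration 2: select MT,X (d=55/2); attach at lengths (41/4, 55/4); label the merged cluster MTX
  updated: d(MTX,V)=100/3
iteration 3: select MTX,V (d=100/3); attach at lengths (35/12, 50/3); label the merged cluster MTVX
final tree: (((M:7/2,T:7/2):41/4,X:55/4):35/12,V:50/3)
total length: 607/12

MT,X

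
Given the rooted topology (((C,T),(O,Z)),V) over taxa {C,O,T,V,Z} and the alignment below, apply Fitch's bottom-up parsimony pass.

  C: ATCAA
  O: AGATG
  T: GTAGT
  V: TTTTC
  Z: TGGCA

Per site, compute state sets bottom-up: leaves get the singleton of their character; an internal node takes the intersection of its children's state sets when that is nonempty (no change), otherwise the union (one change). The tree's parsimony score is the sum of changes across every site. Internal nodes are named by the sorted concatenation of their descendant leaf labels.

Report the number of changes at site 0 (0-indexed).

3

CT@0: {A} ∪ {G} = {A,G} (union, +1)
OZ@0: {A} ∪ {T} = {A,T} (union, +1)
COTZ@0: {A,G} ∩ {A,T} = {A} (intersection, +0)
COTVZ@0: {A} ∪ {T} = {A,T} (union, +1)
CT@1: {T} ∩ {T} = {T} (intersection, +0)
OZ@1: {G} ∩ {G} = {G} (intersection, +0)
COTZ@1: {T} ∪ {G} = {G,T} (union, +1)
COTVZ@1: {G,T} ∩ {T} = {T} (intersection, +0)
CT@2: {C} ∪ {A} = {A,C} (union, +1)
OZ@2: {A} ∪ {G} = {A,G} (union, +1)
COTZ@2: {A,C} ∩ {A,G} = {A} (intersection, +0)
COTVZ@2: {A} ∪ {T} = {A,T} (union, +1)
CT@3: {A} ∪ {G} = {A,G} (union, +1)
OZ@3: {T} ∪ {C} = {C,T} (union, +1)
COTZ@3: {A,G} ∪ {C,T} = {A,C,G,T} (union, +1)
COTVZ@3: {A,C,G,T} ∩ {T} = {T} (intersection, +0)
CT@4: {A} ∪ {T} = {A,T} (union, +1)
OZ@4: {G} ∪ {A} = {A,G} (union, +1)
COTZ@4: {A,T} ∩ {A,G} = {A} (intersection, +0)
COTVZ@4: {A} ∪ {C} = {A,C} (union, +1)
per-site changes: [3, 1, 3, 3, 3]; total = 13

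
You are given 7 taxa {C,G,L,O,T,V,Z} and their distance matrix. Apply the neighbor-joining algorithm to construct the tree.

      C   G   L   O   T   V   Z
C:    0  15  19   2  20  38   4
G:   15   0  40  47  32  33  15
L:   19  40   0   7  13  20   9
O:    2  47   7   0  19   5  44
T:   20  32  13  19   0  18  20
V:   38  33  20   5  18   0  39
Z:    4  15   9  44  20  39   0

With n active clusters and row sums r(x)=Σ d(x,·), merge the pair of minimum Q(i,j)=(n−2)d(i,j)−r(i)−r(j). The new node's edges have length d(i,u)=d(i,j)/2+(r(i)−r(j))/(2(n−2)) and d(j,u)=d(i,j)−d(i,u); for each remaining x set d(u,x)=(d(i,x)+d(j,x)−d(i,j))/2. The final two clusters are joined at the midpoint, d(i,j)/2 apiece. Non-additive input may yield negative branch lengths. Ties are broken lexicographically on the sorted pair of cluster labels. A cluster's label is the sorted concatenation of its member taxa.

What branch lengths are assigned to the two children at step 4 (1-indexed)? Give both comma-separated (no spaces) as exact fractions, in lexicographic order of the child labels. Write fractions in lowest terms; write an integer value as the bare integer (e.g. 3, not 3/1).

1. join O+V (d=5, Q=-252) ⇒ OV; edges |O|=-2/5, |V|=27/5
  updated: d(C,OV)=35/2, d(G,OV)=75/2, d(L,OV)=11, d(OV,T)=16, d(OV,Z)=39
2. join L+OV (d=11, Q=-169) ⇒ LOV; edges |L|=15/8, |OV|=73/8
  updated: d(C,LOV)=51/4, d(G,LOV)=133/4, d(LOV,T)=9, d(LOV,Z)=37/2
3. join LOV+T (d=9, Q=-255/2) ⇒ LOTV; edges |LOV|=13/4, |T|=23/4
  updated: d(C,LOTV)=95/8, d(G,LOTV)=225/8, d(LOTV,Z)=59/4
4. join C+LOTV (d=95/8, Q=-495/8) ⇒ CLOTV; edges |C|=-1/32, |LOTV|=381/32
  updated: d(CLOTV,G)=125/8, d(CLOTV,Z)=55/16
5. join CLOTV+G (d=125/8, Q=-545/16) ⇒ CGLOTV; edges |CLOTV|=65/32, |G|=435/32
  updated: d(CGLOTV,Z)=45/32
6. join CGLOTV+Z (d=45/32) ⇒ CGLOTVZ; edges |CGLOTV|=45/64, |Z|=45/64
final tree: (((C:-1/32,((L:15/8,(O:-2/5,V:27/5):73/8):13/4,T:23/4):381/32):65/32,G:435/32):45/64,Z:45/64)
total length: 1725/32

-1/32,381/32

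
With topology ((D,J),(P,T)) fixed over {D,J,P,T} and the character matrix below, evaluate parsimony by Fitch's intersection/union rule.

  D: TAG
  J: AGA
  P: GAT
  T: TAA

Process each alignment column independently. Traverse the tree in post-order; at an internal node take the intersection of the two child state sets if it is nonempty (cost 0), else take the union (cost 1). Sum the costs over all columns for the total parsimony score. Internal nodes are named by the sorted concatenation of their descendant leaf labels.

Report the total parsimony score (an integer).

DJ@0: {T} ∪ {A} = {A,T} (union, +1)
PT@0: {G} ∪ {T} = {G,T} (union, +1)
DJPT@0: {A,T} ∩ {G,T} = {T} (intersection, +0)
DJ@1: {A} ∪ {G} = {A,G} (union, +1)
PT@1: {A} ∩ {A} = {A} (intersection, +0)
DJPT@1: {A,G} ∩ {A} = {A} (intersection, +0)
DJ@2: {G} ∪ {A} = {A,G} (union, +1)
PT@2: {T} ∪ {A} = {A,T} (union, +1)
DJPT@2: {A,G} ∩ {A,T} = {A} (intersection, +0)
per-site changes: [2, 1, 2]; total = 5

5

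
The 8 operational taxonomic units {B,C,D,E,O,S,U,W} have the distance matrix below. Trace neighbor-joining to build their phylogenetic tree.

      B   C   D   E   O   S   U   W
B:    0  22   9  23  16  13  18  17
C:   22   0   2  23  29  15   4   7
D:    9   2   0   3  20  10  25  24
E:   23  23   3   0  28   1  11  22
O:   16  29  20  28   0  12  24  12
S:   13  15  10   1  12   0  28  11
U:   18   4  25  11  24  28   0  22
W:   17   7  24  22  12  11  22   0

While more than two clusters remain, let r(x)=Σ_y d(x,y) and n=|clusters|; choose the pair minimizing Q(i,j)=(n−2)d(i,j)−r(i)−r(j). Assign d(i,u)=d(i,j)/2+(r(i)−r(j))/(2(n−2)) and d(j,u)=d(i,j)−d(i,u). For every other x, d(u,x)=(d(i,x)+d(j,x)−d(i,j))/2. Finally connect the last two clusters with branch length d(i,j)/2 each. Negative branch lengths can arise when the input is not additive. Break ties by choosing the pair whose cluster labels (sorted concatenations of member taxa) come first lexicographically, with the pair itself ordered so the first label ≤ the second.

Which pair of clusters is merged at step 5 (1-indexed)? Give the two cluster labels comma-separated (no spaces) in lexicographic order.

B,OW

step 1: merge (C,U) at d=4, Q=-210; branch lengths C→-1/2, U→9/2; new cluster CU
  updated: d(B,CU)=18, d(CU,D)=23/2, d(CU,E)=15, d(CU,O)=49/2, d(CU,S)=39/2, d(CU,W)=25/2
step 2: merge (D,E) at d=3, Q=-309/2; branch lengths D→1/20, E→59/20; new cluster DE
  updated: d(B,DE)=29/2, d(CU,DE)=47/4, d(DE,O)=45/2, d(DE,S)=4, d(DE,W)=43/2
step 3: merge (DE,S) at d=4, Q=-471/4; branch lengths DE→123/32, S→5/32; new cluster DES
  updated: d(B,DES)=47/4, d(CU,DES)=109/8, d(DES,O)=61/4, d(DES,W)=57/4
step 4: merge (O,W) at d=12, Q=-175/2; branch lengths O→8, W→4; new cluster OW
  updated: d(B,OW)=21/2, d(CU,OW)=25/2, d(DES,OW)=35/4
step 5: merge (B,OW) at d=21/2, Q=-51; branch lengths B→59/8, OW→25/8; new cluster BOW
  updated: d(BOW,CU)=10, d(BOW,DES)=5
step 6: merge (BOW,CU) at d=10, Q=-229/8; branch lengths BOW→11/16, CU→149/16; new cluster BCOUW
  updated: d(BCOUW,DES)=69/16
step 7: merge (BCOUW,DES) at d=69/16; branch lengths BCOUW→69/32, DES→69/32; new cluster BCDEOSUW
final tree: (((B:59/8,(O:8,W:4):25/8):11/16,(C:-1/2,U:9/2):149/16):69/32,((D:1/20,E:59/20):123/32,S:5/32):69/32)
total length: 765/16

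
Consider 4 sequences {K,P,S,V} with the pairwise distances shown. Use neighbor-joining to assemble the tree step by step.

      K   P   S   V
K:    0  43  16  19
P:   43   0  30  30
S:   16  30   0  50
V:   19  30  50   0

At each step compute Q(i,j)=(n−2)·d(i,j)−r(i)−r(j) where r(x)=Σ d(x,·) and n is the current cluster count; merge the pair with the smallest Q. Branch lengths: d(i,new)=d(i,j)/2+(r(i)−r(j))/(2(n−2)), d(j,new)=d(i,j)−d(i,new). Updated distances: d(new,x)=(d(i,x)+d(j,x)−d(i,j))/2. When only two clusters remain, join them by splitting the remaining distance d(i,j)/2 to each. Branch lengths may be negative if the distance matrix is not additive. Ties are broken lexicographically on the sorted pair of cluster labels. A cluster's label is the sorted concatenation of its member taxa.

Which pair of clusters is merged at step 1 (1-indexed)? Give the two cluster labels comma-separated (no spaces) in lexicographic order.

1. join K+S (d=16, Q=-142) ⇒ KS; edges |K|=7/2, |S|=25/2
  updated: d(KS,P)=57/2, d(KS,V)=53/2
2. join KS+P (d=57/2, Q=-85) ⇒ KPS; edges |KS|=25/2, |P|=16
  updated: d(KPS,V)=14
3. join KPS+V (d=14) ⇒ KPSV; edges |KPS|=7, |V|=7
final tree: (((K:7/2,S:25/2):25/2,P:16):7,V:7)
total length: 117/2

K,S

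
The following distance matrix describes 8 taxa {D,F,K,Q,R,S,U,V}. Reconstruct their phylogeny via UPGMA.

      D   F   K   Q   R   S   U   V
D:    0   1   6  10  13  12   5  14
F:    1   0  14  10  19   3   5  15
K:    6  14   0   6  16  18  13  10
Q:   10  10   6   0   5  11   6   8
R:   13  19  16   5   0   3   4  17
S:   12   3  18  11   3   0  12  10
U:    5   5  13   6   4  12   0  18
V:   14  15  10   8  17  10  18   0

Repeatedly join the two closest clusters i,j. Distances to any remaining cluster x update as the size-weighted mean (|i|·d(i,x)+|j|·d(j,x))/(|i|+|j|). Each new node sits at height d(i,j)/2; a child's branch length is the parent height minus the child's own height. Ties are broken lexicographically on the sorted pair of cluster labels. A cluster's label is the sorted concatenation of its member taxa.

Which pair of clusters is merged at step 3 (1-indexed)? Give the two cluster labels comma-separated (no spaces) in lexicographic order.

step 1: merge (D,F) at d=1; branch lengths D→1/2, F→1/2; new cluster DF
  updated: d(DF,K)=10, d(DF,Q)=10, d(DF,R)=16, d(DF,S)=15/2, d(DF,U)=5, d(DF,V)=29/2
step 2: merge (R,S) at d=3; branch lengths R→3/2, S→3/2; new cluster RS
  updated: d(DF,RS)=47/4, d(K,RS)=17, d(Q,RS)=8, d(RS,U)=8, d(RS,V)=27/2
step 3: merge (DF,U) at d=5; branch lengths DF→2, U→5/2; new cluster DFU
  updated: d(DFU,K)=11, d(DFU,Q)=26/3, d(DFU,RS)=21/2, d(DFU,V)=47/3
step 4: merge (K,Q) at d=6; branch lengths K→3, Q→3; new cluster KQ
  updated: d(DFU,KQ)=59/6, d(KQ,RS)=25/2, d(KQ,V)=9
step 5: merge (KQ,V) at d=9; branch lengths KQ→3/2, V→9/2; new cluster KQV
  updated: d(DFU,KQV)=106/9, d(KQV,RS)=77/6
step 6: merge (DFU,RS) at d=21/2; branch lengths DFU→11/4, RS→15/4; new cluster DFRSU
  updated: d(DFRSU,KQV)=61/5
step 7: merge (DFRSU,KQV) at d=61/5; branch lengths DFRSU→17/20, KQV→8/5; new cluster DFKQRSUV
final tree: ((((D:1/2,F:1/2):2,U:5/2):11/4,(R:3/2,S:3/2):15/4):17/20,((K:3,Q:3):3/2,V:9/2):8/5)
total length: 589/20

DF,U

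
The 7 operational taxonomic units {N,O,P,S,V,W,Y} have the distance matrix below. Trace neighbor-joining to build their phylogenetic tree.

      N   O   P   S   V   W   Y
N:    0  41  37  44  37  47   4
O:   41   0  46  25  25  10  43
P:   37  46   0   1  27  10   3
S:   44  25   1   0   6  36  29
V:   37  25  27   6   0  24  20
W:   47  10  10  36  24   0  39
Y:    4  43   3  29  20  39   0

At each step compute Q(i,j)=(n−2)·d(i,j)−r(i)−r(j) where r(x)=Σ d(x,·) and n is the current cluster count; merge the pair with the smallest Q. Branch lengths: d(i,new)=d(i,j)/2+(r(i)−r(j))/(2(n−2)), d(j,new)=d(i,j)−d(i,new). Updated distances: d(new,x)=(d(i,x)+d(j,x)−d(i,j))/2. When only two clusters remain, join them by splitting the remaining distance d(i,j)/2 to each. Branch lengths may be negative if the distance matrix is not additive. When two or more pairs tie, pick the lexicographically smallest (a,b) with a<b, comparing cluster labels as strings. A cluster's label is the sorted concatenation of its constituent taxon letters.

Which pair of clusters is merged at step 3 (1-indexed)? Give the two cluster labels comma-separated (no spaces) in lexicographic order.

iteration 1: select N,Y (d=4, Q=-328); attach at lengths (46/5, -26/5); label the merged cluster NY
  updated: d(NY,O)=40, d(NY,P)=18, d(NY,S)=69/2, d(NY,V)=53/2, d(NY,W)=41
iteration 2: select O,W (d=10, Q=-227); attach at lengths (65/8, 15/8); label the merged cluster OW
  updated: d(NY,OW)=71/2, d(OW,P)=23, d(OW,S)=51/2, d(OW,V)=39/2
iteration 3: select P,S (d=1, Q=-133); attach at lengths (5/6, 1/6); label the merged cluster PS
  updated: d(NY,PS)=103/4, d(OW,PS)=95/4, d(PS,V)=16
iteration 4: select NY,PS (d=103/4, Q=-407/4); attach at lengths (295/16, 117/16); label the merged cluster NPSY
  updated: d(NPSY,OW)=67/4, d(NPSY,V)=67/8
iteration 5: select NPSY,OW (d=67/4, Q=-357/8); attach at lengths (45/16, 223/16); label the merged cluster NOPSWY
  updated: d(NOPSWY,V)=89/16
iteration 6: select NOPSWY,V (d=89/16); attach at lengths (89/32, 89/32); label the merged cluster NOPSVWY
final tree: ((((N:46/5,Y:-26/5):295/16,(P:5/6,S:1/6):117/16):45/16,(O:65/8,W:15/8):223/16):89/32,V:89/32)
total length: 1009/16

P,S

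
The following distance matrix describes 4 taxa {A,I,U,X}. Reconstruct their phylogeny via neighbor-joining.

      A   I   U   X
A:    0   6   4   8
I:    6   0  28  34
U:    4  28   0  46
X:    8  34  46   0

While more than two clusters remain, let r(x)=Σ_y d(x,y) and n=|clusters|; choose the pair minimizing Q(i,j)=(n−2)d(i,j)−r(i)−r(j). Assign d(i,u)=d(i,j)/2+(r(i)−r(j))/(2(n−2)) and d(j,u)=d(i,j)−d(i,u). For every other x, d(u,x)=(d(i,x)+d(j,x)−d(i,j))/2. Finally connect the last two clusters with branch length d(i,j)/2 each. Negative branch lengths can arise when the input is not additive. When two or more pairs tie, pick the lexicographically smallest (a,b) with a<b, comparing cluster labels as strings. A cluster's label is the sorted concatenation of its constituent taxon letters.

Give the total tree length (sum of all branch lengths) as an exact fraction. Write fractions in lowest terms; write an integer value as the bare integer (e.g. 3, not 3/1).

81/2

step 1: merge (A,X) at d=8, Q=-90; branch lengths A→-27/2, X→43/2; new cluster AX
  updated: d(AX,I)=16, d(AX,U)=21
step 2: merge (AX,I) at d=16, Q=-65; branch lengths AX→9/2, I→23/2; new cluster AIX
  updated: d(AIX,U)=33/2
step 3: merge (AIX,U) at d=33/2; branch lengths AIX→33/4, U→33/4; new cluster AIUX
final tree: (((A:-27/2,X:43/2):9/2,I:23/2):33/4,U:33/4)
total length: 81/2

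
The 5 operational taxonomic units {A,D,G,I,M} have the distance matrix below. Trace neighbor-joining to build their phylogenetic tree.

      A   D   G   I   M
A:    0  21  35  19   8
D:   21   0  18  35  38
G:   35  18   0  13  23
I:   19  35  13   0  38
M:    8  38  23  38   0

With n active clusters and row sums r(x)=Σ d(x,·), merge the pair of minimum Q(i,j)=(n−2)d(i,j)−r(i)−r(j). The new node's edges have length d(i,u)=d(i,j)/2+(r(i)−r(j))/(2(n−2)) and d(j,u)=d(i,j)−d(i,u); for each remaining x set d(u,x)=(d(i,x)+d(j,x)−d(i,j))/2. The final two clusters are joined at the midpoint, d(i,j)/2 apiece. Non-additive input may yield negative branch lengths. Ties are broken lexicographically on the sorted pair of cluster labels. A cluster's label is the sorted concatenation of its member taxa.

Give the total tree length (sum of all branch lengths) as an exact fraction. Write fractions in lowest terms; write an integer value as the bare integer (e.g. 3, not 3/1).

1. join A+M (d=8, Q=-166) ⇒ AM; edges |A|=0, |M|=8
  updated: d(AM,D)=51/2, d(AM,G)=25, d(AM,I)=49/2
2. join AM+D (d=51/2, Q=-205/2) ⇒ ADM; edges |AM|=95/8, |D|=109/8
  updated: d(ADM,G)=35/4, d(ADM,I)=17
3. join ADM+G (d=35/4, Q=-155/4) ⇒ ADGM; edges |ADM|=51/8, |G|=19/8
  updated: d(ADGM,I)=85/8
4. join ADGM+I (d=85/8) ⇒ ADGIM; edges |ADGM|=85/16, |I|=85/16
final tree: ((((A:0,M:8):95/8,D:109/8):51/8,G:19/8):85/16,I:85/16)
total length: 423/8

423/8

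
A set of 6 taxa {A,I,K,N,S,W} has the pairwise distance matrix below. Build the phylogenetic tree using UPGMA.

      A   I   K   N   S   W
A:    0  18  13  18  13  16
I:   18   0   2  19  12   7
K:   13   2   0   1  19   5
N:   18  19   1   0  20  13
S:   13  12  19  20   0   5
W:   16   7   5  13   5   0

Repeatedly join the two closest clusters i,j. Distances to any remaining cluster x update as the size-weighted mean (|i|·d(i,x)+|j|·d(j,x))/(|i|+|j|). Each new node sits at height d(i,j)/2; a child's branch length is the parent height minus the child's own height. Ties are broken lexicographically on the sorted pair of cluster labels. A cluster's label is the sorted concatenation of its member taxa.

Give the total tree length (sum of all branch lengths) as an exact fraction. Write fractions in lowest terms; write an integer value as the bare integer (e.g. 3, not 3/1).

1. join K+N (d=1) ⇒ KN; edges |K|=1/2, |N|=1/2
  updated: d(A,KN)=31/2, d(I,KN)=21/2, d(KN,S)=39/2, d(KN,W)=9
2. join S+W (d=5) ⇒ SW; edges |S|=5/2, |W|=5/2
  updated: d(A,SW)=29/2, d(I,SW)=19/2, d(KN,SW)=57/4
3. join I+SW (d=19/2) ⇒ ISW; edges |I|=19/4, |SW|=9/4
  updated: d(A,ISW)=47/3, d(ISW,KN)=13
4. join ISW+KN (d=13) ⇒ IKNSW; edges |ISW|=7/4, |KN|=6
  updated: d(A,IKNSW)=78/5
5. join A+IKNSW (d=78/5) ⇒ AIKNSW; edges |A|=39/5, |IKNSW|=13/10
final tree: (A:39/5,((I:19/4,(S:5/2,W:5/2):9/4):7/4,(K:1/2,N:1/2):6):13/10)
total length: 597/20

597/20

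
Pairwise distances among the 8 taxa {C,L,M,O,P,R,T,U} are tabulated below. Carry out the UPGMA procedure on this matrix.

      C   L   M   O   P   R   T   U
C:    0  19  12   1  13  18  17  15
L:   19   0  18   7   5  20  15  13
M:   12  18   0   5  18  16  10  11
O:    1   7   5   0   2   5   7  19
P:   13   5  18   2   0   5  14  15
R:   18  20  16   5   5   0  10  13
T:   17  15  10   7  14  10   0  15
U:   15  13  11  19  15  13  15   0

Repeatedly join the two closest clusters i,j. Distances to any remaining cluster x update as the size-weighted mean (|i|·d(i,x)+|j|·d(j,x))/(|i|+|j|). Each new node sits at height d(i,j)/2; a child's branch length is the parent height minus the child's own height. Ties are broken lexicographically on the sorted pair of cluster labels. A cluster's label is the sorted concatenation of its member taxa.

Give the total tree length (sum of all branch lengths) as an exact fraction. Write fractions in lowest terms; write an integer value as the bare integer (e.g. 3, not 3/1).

16511/420

1. join C+O (d=1) ⇒ CO; edges |C|=1/2, |O|=1/2
  updated: d(CO,L)=13, d(CO,M)=17/2, d(CO,P)=15/2, d(CO,R)=23/2, d(CO,T)=12, d(CO,U)=17
2. join L+P (d=5) ⇒ LP; edges |L|=5/2, |P|=5/2
  updated: d(CO,LP)=41/4, d(LP,M)=18, d(LP,R)=25/2, d(LP,T)=29/2, d(LP,U)=14
3. join CO+M (d=17/2) ⇒ CMO; edges |CO|=15/4, |M|=17/4
  updated: d(CMO,LP)=77/6, d(CMO,R)=13, d(CMO,T)=34/3, d(CMO,U)=15
4. join R+T (d=10) ⇒ RT; edges |R|=5, |T|=5
  updated: d(CMO,RT)=73/6, d(LP,RT)=27/2, d(RT,U)=14
5. join CMO+RT (d=73/6) ⇒ CMORT; edges |CMO|=11/6, |RT|=13/12
  updated: d(CMORT,LP)=131/10, d(CMORT,U)=73/5
6. join CMORT+LP (d=131/10) ⇒ CLMOPRT; edges |CMORT|=7/15, |LP|=81/20
  updated: d(CLMOPRT,U)=101/7
7. join CLMOPRT+U (d=101/7) ⇒ CLMOPRTU; edges |CLMOPRT|=93/140, |U|=101/14
final tree: (((((C:1/2,O:1/2):15/4,M:17/4):11/6,(R:5,T:5):13/12):7/15,(L:5/2,P:5/2):81/20):93/140,U:101/14)
total length: 16511/420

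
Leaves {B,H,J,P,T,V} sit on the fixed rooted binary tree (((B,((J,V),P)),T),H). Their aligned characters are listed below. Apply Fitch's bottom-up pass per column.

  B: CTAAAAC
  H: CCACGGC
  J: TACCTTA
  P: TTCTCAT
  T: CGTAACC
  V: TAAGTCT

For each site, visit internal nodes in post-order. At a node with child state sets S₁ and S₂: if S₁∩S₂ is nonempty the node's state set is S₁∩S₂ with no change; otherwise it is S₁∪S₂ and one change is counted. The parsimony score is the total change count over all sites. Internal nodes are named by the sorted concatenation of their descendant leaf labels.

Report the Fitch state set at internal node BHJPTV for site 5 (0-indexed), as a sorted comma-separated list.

JV@0: {T} ∩ {T} = {T} (intersection, +0)
JPV@0: {T} ∩ {T} = {T} (intersection, +0)
BJPV@0: {C} ∪ {T} = {C,T} (union, +1)
BJPTV@0: {C,T} ∩ {C} = {C} (intersection, +0)
BHJPTV@0: {C} ∩ {C} = {C} (intersection, +0)
JV@1: {A} ∩ {A} = {A} (intersection, +0)
JPV@1: {A} ∪ {T} = {A,T} (union, +1)
BJPV@1: {T} ∩ {A,T} = {T} (intersection, +0)
BJPTV@1: {T} ∪ {G} = {G,T} (union, +1)
BHJPTV@1: {G,T} ∪ {C} = {C,G,T} (union, +1)
JV@2: {C} ∪ {A} = {A,C} (union, +1)
JPV@2: {A,C} ∩ {C} = {C} (intersection, +0)
BJPV@2: {A} ∪ {C} = {A,C} (union, +1)
BJPTV@2: {A,C} ∪ {T} = {A,C,T} (union, +1)
BHJPTV@2: {A,C,T} ∩ {A} = {A} (intersection, +0)
JV@3: {C} ∪ {G} = {C,G} (union, +1)
JPV@3: {C,G} ∪ {T} = {C,G,T} (union, +1)
BJPV@3: {A} ∪ {C,G,T} = {A,C,G,T} (union, +1)
BJPTV@3: {A,C,G,T} ∩ {A} = {A} (intersection, +0)
BHJPTV@3: {A} ∪ {C} = {A,C} (union, +1)
JV@4: {T} ∩ {T} = {T} (intersection, +0)
JPV@4: {T} ∪ {C} = {C,T} (union, +1)
BJPV@4: {A} ∪ {C,T} = {A,C,T} (union, +1)
BJPTV@4: {A,C,T} ∩ {A} = {A} (intersection, +0)
BHJPTV@4: {A} ∪ {G} = {A,G} (union, +1)
JV@5: {T} ∪ {C} = {C,T} (union, +1)
JPV@5: {C,T} ∪ {A} = {A,C,T} (union, +1)
BJPV@5: {A} ∩ {A,C,T} = {A} (intersection, +0)
BJPTV@5: {A} ∪ {C} = {A,C} (union, +1)
BHJPTV@5: {A,C} ∪ {G} = {A,C,G} (union, +1)
JV@6: {A} ∪ {T} = {A,T} (union, +1)
JPV@6: {A,T} ∩ {T} = {T} (intersection, +0)
BJPV@6: {C} ∪ {T} = {C,T} (union, +1)
BJPTV@6: {C,T} ∩ {C} = {C} (intersection, +0)
BHJPTV@6: {C} ∩ {C} = {C} (intersection, +0)
per-site changes: [1, 3, 3, 4, 3, 4, 2]; total = 20

A,C,G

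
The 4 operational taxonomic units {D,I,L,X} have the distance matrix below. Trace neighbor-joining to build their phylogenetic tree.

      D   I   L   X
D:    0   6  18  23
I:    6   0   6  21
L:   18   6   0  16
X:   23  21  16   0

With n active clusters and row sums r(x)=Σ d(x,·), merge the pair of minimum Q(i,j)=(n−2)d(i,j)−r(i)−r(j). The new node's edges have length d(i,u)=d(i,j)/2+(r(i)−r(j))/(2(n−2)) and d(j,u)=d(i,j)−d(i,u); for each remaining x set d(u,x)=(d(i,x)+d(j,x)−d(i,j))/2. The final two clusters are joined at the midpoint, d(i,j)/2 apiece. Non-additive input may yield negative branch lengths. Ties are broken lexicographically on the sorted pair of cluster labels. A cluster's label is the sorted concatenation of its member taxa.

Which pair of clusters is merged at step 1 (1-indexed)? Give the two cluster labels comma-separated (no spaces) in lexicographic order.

D,I

1. join D+I (d=6, Q=-68) ⇒ DI; edges |D|=13/2, |I|=-1/2
  updated: d(DI,L)=9, d(DI,X)=19
2. join DI+L (d=9, Q=-44) ⇒ DIL; edges |DI|=6, |L|=3
  updated: d(DIL,X)=13
3. join DIL+X (d=13) ⇒ DILX; edges |DIL|=13/2, |X|=13/2
final tree: (((D:13/2,I:-1/2):6,L:3):13/2,X:13/2)
total length: 28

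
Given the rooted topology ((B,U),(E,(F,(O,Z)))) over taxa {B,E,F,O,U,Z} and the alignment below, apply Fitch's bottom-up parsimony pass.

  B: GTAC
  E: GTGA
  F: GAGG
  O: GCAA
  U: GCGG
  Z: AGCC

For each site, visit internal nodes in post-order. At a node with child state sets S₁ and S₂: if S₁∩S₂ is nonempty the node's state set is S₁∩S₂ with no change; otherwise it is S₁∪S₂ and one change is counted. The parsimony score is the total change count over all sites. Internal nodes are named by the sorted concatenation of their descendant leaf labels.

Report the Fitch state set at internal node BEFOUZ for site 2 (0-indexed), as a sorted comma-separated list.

G

site 0, node BU: B={G} ∩ U={G} → {G} (+0)
site 0, node OZ: O={G} ∪ Z={A} → {A,G} (+1)
site 0, node FOZ: F={G} ∩ OZ={A,G} → {G} (+0)
site 0, node EFOZ: E={G} ∩ FOZ={G} → {G} (+0)
site 0, node BEFOUZ: BU={G} ∩ EFOZ={G} → {G} (+0)
site 1, node BU: B={T} ∪ U={C} → {C,T} (+1)
site 1, node OZ: O={C} ∪ Z={G} → {C,G} (+1)
site 1, node FOZ: F={A} ∪ OZ={C,G} → {A,C,G} (+1)
site 1, node EFOZ: E={T} ∪ FOZ={A,C,G} → {A,C,G,T} (+1)
site 1, node BEFOUZ: BU={C,T} ∩ EFOZ={A,C,G,T} → {C,T} (+0)
site 2, node BU: B={A} ∪ U={G} → {A,G} (+1)
site 2, node OZ: O={A} ∪ Z={C} → {A,C} (+1)
site 2, node FOZ: F={G} ∪ OZ={A,C} → {A,C,G} (+1)
site 2, node EFOZ: E={G} ∩ FOZ={A,C,G} → {G} (+0)
site 2, node BEFOUZ: BU={A,G} ∩ EFOZ={G} → {G} (+0)
site 3, node BU: B={C} ∪ U={G} → {C,G} (+1)
site 3, node OZ: O={A} ∪ Z={C} → {A,C} (+1)
site 3, node FOZ: F={G} ∪ OZ={A,C} → {A,C,G} (+1)
site 3, node EFOZ: E={A} ∩ FOZ={A,C,G} → {A} (+0)
site 3, node BEFOUZ: BU={C,G} ∪ EFOZ={A} → {A,C,G} (+1)
per-site changes: [1, 4, 3, 4]; total = 12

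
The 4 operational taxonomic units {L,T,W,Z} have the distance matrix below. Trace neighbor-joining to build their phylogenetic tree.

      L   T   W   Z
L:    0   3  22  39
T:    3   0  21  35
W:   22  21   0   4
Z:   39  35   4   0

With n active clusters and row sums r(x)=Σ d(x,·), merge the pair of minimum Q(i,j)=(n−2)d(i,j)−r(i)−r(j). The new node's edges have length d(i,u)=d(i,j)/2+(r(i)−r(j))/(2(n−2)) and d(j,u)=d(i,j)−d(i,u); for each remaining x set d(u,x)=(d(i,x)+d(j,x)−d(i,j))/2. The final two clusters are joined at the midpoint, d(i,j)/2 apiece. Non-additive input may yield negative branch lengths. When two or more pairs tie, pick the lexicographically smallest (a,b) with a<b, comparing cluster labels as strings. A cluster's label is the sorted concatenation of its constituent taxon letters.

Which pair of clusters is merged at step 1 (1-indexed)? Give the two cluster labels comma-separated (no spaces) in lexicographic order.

iteration 1: select L,T (d=3, Q=-117); attach at lengths (11/4, 1/4); label the merged cluster LT
  updated: d(LT,W)=20, d(LT,Z)=71/2
iteration 2: select LT,W (d=20, Q=-119/2); attach at lengths (103/4, -23/4); label the merged cluster LTW
  updated: d(LTW,Z)=39/4
iteration 3: select LTW,Z (d=39/4); attach at lengths (39/8, 39/8); label the merged cluster LTWZ
final tree: (((L:11/4,T:1/4):103/4,W:-23/4):39/8,Z:39/8)
total length: 131/4

L,T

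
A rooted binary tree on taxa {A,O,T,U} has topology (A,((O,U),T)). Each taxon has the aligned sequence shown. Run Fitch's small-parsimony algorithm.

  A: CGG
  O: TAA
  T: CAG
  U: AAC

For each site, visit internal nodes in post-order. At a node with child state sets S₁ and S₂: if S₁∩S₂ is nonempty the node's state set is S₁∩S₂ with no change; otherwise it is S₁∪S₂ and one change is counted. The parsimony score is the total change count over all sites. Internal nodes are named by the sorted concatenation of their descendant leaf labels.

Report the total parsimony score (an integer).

5

site 0, node OU: O={T} ∪ U={A} → {A,T} (+1)
site 0, node OTU: OU={A,T} ∪ T={C} → {A,C,T} (+1)
site 0, node AOTU: A={C} ∩ OTU={A,C,T} → {C} (+0)
site 1, node OU: O={A} ∩ U={A} → {A} (+0)
site 1, node OTU: OU={A} ∩ T={A} → {A} (+0)
site 1, node AOTU: A={G} ∪ OTU={A} → {A,G} (+1)
site 2, node OU: O={A} ∪ U={C} → {A,C} (+1)
site 2, node OTU: OU={A,C} ∪ T={G} → {A,C,G} (+1)
site 2, node AOTU: A={G} ∩ OTU={A,C,G} → {G} (+0)
per-site changes: [2, 1, 2]; total = 5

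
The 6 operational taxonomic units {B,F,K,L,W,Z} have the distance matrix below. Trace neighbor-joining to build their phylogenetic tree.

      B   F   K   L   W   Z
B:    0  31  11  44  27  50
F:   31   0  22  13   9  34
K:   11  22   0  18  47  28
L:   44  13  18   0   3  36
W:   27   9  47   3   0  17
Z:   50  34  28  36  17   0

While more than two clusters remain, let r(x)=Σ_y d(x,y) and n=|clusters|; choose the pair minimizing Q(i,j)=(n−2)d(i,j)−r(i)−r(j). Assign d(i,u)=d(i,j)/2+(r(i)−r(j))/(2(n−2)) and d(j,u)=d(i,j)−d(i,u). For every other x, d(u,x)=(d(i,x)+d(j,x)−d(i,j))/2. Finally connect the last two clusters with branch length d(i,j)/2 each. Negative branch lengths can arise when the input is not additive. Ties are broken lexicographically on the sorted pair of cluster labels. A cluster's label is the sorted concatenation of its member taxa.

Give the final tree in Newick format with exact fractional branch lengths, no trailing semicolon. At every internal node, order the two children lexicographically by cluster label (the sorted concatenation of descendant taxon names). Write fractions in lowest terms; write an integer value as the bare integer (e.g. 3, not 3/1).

(((((B:81/8,K:7/8):61/4,Z:73/4):21/4,F:11/2):4,L:33/8):-9/16,W:-9/16)

iteration 1: select B,K (d=11, Q=-245); attach at lengths (81/8, 7/8); label the merged cluster BK
  updated: d(BK,F)=21, d(BK,L)=51/2, d(BK,W)=63/2, d(BK,Z)=67/2
iteration 2: select BK,Z (d=67/2, Q=-263/2); attach at lengths (61/4, 73/4); label the merged cluster BKZ
  updated: d(BKZ,F)=43/4, d(BKZ,L)=14, d(BKZ,W)=15/2
iteration 3: select BKZ,F (d=43/4, Q=-87/2); attach at lengths (21/4, 11/2); label the merged cluster BFKZ
  updated: d(BFKZ,L)=65/8, d(BFKZ,W)=23/8
iteration 4: select BFKZ,L (d=65/8, Q=-14); attach at lengths (4, 33/8); label the merged cluster BFKLZ
  updated: d(BFKLZ,W)=-9/8
iteration 5: select BFKLZ,W (d=-9/8); attach at lengths (-9/16, -9/16); label the merged cluster BFKLWZ
final tree: (((((B:81/8,K:7/8):61/4,Z:73/4):21/4,F:11/2):4,L:33/8):-9/16,W:-9/16)
total length: 249/4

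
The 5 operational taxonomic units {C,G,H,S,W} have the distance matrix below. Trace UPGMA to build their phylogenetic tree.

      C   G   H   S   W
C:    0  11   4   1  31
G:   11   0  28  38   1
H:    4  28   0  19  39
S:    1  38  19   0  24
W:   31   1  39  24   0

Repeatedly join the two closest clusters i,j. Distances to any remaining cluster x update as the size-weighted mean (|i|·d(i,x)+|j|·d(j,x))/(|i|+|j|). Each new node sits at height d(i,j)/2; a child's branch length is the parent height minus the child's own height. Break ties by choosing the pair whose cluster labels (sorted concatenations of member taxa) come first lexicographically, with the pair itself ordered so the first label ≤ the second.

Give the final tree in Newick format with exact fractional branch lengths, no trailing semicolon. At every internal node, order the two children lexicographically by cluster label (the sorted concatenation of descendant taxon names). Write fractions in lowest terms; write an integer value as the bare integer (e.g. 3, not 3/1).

step 1: merge (C,S) at d=1; branch lengths C→1/2, S→1/2; new cluster CS
  updated: d(CS,G)=49/2, d(CS,H)=23/2, d(CS,W)=55/2
step 2: merge (G,W) at d=1; branch lengths G→1/2, W→1/2; new cluster GW
  updated: d(CS,GW)=26, d(GW,H)=67/2
step 3: merge (CS,H) at d=23/2; branch lengths CS→21/4, H→23/4; new cluster CHS
  updated: d(CHS,GW)=57/2
step 4: merge (CHS,GW) at d=57/2; branch lengths CHS→17/2, GW→55/4; new cluster CGHSW
final tree: (((C:1/2,S:1/2):21/4,H:23/4):17/2,(G:1/2,W:1/2):55/4)
total length: 141/4

(((C:1/2,S:1/2):21/4,H:23/4):17/2,(G:1/2,W:1/2):55/4)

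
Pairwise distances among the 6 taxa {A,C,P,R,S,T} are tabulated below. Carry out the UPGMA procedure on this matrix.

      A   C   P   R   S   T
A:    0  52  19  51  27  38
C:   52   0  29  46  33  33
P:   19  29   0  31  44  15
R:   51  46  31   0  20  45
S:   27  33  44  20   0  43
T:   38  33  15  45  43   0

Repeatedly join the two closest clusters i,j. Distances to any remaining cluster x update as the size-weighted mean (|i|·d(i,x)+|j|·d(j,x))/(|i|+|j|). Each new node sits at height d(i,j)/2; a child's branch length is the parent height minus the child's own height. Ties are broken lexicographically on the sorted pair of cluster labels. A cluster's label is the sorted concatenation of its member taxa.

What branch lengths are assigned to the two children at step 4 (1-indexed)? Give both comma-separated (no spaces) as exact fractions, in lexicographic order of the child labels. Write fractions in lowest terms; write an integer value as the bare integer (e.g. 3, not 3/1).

step 1: merge (P,T) at d=15; branch lengths P→15/2, T→15/2; new cluster PT
  updated: d(A,PT)=57/2, d(C,PT)=31, d(PT,R)=38, d(PT,S)=87/2
step 2: merge (R,S) at d=20; branch lengths R→10, S→10; new cluster RS
  updated: d(A,RS)=39, d(C,RS)=79/2, d(PT,RS)=163/4
step 3: merge (A,PT) at d=57/2; branch lengths A→57/4, PT→27/4; new cluster APT
  updated: d(APT,C)=38, d(APT,RS)=241/6
step 4: merge (APT,C) at d=38; branch lengths APT→19/4, C→19; new cluster ACPT
  updated: d(ACPT,RS)=40
step 5: merge (ACPT,RS) at d=40; branch lengths ACPT→1, RS→10; new cluster ACPRST
final tree: (((A:57/4,(P:15/2,T:15/2):27/4):19/4,C:19):1,(R:10,S:10):10)
total length: 363/4

19/4,19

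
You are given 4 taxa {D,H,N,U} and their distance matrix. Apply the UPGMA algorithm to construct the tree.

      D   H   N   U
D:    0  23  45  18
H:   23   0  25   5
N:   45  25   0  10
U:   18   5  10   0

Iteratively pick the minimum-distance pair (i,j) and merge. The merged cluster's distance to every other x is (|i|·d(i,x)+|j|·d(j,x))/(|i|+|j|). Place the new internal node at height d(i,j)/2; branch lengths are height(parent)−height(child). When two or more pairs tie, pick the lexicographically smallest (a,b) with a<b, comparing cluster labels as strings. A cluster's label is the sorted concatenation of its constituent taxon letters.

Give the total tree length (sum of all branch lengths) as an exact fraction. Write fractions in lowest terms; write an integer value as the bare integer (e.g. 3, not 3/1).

iteration 1: select H,U (d=5); attach at lengths (5/2, 5/2); label the merged cluster HU
  updated: d(D,HU)=41/2, d(HU,N)=35/2
iteration 2: select HU,N (d=35/2); attach at lengths (25/4, 35/4); label the merged cluster HNU
  updated: d(D,HNU)=86/3
iteration 3: select D,HNU (d=86/3); attach at lengths (43/3, 67/12); label the merged cluster DHNU
final tree: (D:43/3,((H:5/2,U:5/2):25/4,N:35/4):67/12)
total length: 479/12

479/12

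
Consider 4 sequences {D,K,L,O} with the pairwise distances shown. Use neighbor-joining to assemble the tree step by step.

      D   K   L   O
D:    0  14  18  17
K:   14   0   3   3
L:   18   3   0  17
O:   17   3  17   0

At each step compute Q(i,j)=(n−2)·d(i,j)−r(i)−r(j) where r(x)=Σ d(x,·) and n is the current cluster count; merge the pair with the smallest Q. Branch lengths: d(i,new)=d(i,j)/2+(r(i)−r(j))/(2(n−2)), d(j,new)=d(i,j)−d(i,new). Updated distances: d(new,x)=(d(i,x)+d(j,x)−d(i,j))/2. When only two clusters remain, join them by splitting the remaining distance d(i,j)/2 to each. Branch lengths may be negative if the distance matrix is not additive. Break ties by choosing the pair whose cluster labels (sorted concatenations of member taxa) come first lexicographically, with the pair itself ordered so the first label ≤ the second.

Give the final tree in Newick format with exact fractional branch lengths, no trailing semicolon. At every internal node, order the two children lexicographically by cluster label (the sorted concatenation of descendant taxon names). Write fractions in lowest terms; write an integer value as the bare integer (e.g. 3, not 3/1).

1. join D+O (d=17, Q=-52) ⇒ DO; edges |D|=23/2, |O|=11/2
  updated: d(DO,K)=0, d(DO,L)=9
2. join DO+K (d=0, Q=-12) ⇒ DKO; edges |DO|=3, |K|=-3
  updated: d(DKO,L)=6
3. join DKO+L (d=6) ⇒ DKLO; edges |DKO|=3, |L|=3
final tree: (((D:23/2,O:11/2):3,K:-3):3,L:3)
total length: 23

(((D:23/2,O:11/2):3,K:-3):3,L:3)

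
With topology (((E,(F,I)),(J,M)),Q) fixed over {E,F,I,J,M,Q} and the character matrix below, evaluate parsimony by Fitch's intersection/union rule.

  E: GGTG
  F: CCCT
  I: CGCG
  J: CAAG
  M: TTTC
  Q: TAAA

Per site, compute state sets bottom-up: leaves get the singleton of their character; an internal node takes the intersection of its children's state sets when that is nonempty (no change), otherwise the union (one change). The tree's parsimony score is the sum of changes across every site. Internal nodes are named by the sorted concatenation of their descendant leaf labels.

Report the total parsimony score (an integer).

[col 0] FI: children F:{C}, I:{C} ∩→ {C}; cost 0
[col 0] EFI: children E:{G}, FI:{C} ∪→ {C,G}; cost 1
[col 0] JM: children J:{C}, M:{T} ∪→ {C,T}; cost 1
[col 0] EFIJM: children EFI:{C,G}, JM:{C,T} ∩→ {C}; cost 0
[col 0] EFIJMQ: children EFIJM:{C}, Q:{T} ∪→ {C,T}; cost 1
[col 1] FI: children F:{C}, I:{G} ∪→ {C,G}; cost 1
[col 1] EFI: children E:{G}, FI:{C,G} ∩→ {G}; cost 0
[col 1] JM: children J:{A}, M:{T} ∪→ {A,T}; cost 1
[col 1] EFIJM: children EFI:{G}, JM:{A,T} ∪→ {A,G,T}; cost 1
[col 1] EFIJMQ: children EFIJM:{A,G,T}, Q:{A} ∩→ {A}; cost 0
[col 2] FI: children F:{C}, I:{C} ∩→ {C}; cost 0
[col 2] EFI: children E:{T}, FI:{C} ∪→ {C,T}; cost 1
[col 2] JM: children J:{A}, M:{T} ∪→ {A,T}; cost 1
[col 2] EFIJM: children EFI:{C,T}, JM:{A,T} ∩→ {T}; cost 0
[col 2] EFIJMQ: children EFIJM:{T}, Q:{A} ∪→ {A,T}; cost 1
[col 3] FI: children F:{T}, I:{G} ∪→ {G,T}; cost 1
[col 3] EFI: children E:{G}, FI:{G,T} ∩→ {G}; cost 0
[col 3] JM: children J:{G}, M:{C} ∪→ {C,G}; cost 1
[col 3] EFIJM: children EFI:{G}, JM:{C,G} ∩→ {G}; cost 0
[col 3] EFIJMQ: children EFIJM:{G}, Q:{A} ∪→ {A,G}; cost 1
per-site changes: [3, 3, 3, 3]; total = 12

12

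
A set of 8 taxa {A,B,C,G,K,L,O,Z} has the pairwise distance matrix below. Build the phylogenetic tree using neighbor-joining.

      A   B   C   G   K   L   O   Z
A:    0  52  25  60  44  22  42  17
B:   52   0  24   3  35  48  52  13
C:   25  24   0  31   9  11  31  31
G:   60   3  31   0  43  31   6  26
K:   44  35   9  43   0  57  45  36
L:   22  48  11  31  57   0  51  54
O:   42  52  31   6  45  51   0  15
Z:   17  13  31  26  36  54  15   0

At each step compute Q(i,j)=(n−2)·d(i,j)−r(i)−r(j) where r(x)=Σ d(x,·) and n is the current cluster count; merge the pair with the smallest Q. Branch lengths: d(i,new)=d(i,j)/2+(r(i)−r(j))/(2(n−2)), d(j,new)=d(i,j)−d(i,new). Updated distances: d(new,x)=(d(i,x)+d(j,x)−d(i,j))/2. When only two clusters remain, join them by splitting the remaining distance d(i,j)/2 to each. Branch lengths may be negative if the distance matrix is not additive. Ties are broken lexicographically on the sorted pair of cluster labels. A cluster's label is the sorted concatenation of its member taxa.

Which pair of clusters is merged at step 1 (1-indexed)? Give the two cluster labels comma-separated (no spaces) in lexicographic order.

B,G

step 1: merge (B,G) at d=3, Q=-409; branch lengths B→15/4, G→-3/4; new cluster BG
  updated: d(A,BG)=109/2, d(BG,C)=26, d(BG,K)=75/2, d(BG,L)=38, d(BG,O)=55/2, d(BG,Z)=18
step 2: merge (A,L) at d=22, Q=-655/2; branch lengths A→163/20, L→277/20; new cluster AL
  updated: d(AL,BG)=141/4, d(AL,C)=7, d(AL,K)=79/2, d(AL,O)=71/2, d(AL,Z)=49/2
step 3: merge (C,K) at d=9, Q=-235; branch lengths C→-27/8, K→99/8; new cluster CK
  updated: d(AL,CK)=75/4, d(BG,CK)=109/4, d(CK,O)=67/2, d(CK,Z)=29
step 4: merge (AL,CK) at d=75/4, Q=-665/4; branch lengths AL→247/24, CK→203/24; new cluster ACKL
  updated: d(ACKL,BG)=175/8, d(ACKL,O)=201/8, d(ACKL,Z)=139/8
step 5: merge (ACKL,BG) at d=175/8, Q=-88; branch lengths ACKL→163/16, BG→187/16; new cluster ABCGKL
  updated: d(ABCGKL,O)=123/8, d(ABCGKL,Z)=27/4
step 6: merge (ABCGKL,O) at d=123/8, Q=-297/8; branch lengths ABCGKL→57/16, O→189/16; new cluster ABCGKLO
  updated: d(ABCGKLO,Z)=51/16
step 7: merge (ABCGKLO,Z) at d=51/16; branch lengths ABCGKLO→51/32, Z→51/32; new cluster ABCGKLOZ
final tree: (((((A:163/20,L:277/20):247/24,(C:-27/8,K:99/8):203/24):163/16,(B:15/4,G:-3/4):187/16):57/16,O:189/16):51/32,Z:51/32)
total length: 1491/16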